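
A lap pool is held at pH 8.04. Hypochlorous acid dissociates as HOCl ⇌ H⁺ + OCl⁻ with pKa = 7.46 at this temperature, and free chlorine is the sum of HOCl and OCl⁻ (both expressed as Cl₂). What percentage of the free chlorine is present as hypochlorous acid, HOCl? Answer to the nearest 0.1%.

20.8%

[OCl⁻]/[HOCl] = 10^(pH − pKa) = 10^(8.04 − 7.46) = 10^0.58 = 3.802.
Fraction as HOCl = 1 / (1 + 3.802) = 0.2083.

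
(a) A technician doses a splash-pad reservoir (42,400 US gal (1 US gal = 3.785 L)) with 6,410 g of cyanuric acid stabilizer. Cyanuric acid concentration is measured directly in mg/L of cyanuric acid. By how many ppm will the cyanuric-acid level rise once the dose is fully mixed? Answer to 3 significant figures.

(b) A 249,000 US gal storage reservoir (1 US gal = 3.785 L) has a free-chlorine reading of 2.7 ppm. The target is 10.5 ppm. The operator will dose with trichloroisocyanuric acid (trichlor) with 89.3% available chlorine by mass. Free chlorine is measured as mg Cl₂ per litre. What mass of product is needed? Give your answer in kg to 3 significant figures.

(a) Volume: 42,400 US gal × 3.785 L/gal = 160,484 L.
(a) Rise: 6,410 g / 160,484 L × 1000 = 39.94 mg/L.

(b) Volume: 249,000 US gal × 3.785 L/gal = 942,465 L.
(b) Chlorine deficit: 10.5 − 2.7 = 7.8 ppm = 7.8 mg/L as Cl₂.
(b) Cl₂ equivalent needed: 7.8 mg/L × 942,465 L = 7,351,000 mg = 7351 g.
(b) Product at 89.3% available chlorine: 7351 / 0.893 = 8232 g.

(a) 39.9 ppm; (b) 8.23 kg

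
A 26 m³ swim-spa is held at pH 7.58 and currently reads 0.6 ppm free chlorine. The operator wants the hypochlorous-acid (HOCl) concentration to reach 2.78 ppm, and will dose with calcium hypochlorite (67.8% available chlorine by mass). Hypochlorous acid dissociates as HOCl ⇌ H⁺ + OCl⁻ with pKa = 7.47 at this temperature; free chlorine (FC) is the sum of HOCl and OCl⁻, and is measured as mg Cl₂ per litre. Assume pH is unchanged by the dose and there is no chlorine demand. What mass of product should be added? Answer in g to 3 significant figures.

Volume: 26 m³ = 26,000 L.
[OCl⁻]/[HOCl] = 10^(pH − pKa) = 10^(7.58 − 7.47) = 1.288; fraction as HOCl = 1/(1 + 1.288) = 0.437.
Free chlorine required for 2.78 ppm HOCl: 2.78 / 0.437 = 6.361 ppm.
FC to add: 6.361 − 0.6 = 5.761 mg/L as Cl₂.
Cl₂ equivalent: 5.761 mg/L × 26,000 L = 149.8 g.
Product at 67.8% available Cl: 149.8 / 0.678 = 220.9 g.

221 g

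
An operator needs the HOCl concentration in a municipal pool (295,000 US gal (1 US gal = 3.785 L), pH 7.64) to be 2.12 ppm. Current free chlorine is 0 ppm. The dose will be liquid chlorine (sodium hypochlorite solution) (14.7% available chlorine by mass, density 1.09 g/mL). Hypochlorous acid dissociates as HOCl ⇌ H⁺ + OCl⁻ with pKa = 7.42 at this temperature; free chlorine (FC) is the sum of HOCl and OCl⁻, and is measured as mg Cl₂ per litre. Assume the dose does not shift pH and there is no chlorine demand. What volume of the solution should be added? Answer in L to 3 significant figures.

Volume: 295,000 US gal × 3.785 L/gal = 1,116,575 L.
[OCl⁻]/[HOCl] = 10^(pH − pKa) = 10^(7.64 − 7.42) = 1.66; fraction as HOCl = 1/(1 + 1.66) = 0.376.
Free chlorine required for 2.12 ppm HOCl: 2.12 / 0.376 = 5.638 ppm.
FC to add: 5.638 − 0 = 5.638 mg/L as Cl₂.
Cl₂ equivalent: 5.638 mg/L × 1,116,575 L = 6296 g.
Product at 14.7% available Cl: 6296 / 0.147 = 42,830 g.
Volume: 42,830 g ÷ 1.09 g/mL = 39,290 mL.

39.3 L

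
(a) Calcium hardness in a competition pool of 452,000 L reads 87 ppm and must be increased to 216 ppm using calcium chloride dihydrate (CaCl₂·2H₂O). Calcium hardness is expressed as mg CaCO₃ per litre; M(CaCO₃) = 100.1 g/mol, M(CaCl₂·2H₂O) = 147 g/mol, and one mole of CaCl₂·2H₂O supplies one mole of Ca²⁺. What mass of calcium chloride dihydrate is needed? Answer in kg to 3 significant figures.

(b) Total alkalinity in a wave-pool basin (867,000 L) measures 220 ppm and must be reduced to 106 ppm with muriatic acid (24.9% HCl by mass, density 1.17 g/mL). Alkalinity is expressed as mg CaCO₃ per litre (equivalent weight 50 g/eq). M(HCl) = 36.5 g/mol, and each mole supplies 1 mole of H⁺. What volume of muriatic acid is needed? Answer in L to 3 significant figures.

(a) 85.6 kg; (b) 248 L

(a) Hardness to add: (216 − 87) = 129 mg/L as CaCO₃ × 452,000 L = 58,310 g as CaCO₃.
(a) Moles of Ca²⁺ (1 mol Ca²⁺ ≡ 1 mol CaCO₃): 58,310 / 100.1 g/mol = 582.5 mol.
(a) Mass of CaCl₂·2H₂O: 582.5 × 147 = 85,630 g.

(b) Alkalinity to neutralize: (220 − 106) = 114 mg/L as CaCO₃ × 867,000 L = 98,840 g as CaCO₃.
(b) Equivalents of H⁺ required: 98,840 ÷ 50 g/eq = 1977 eq = 1977 mol HCl.
(b) Mass of HCl: 1977 × 36.5 = 72,150 g.
(b) Mass of 24.9% solution: 72,150 / 0.249 = 289,800 g.
(b) Volume: 289,800 g ÷ 1.17 g/mL = 247,700 mL.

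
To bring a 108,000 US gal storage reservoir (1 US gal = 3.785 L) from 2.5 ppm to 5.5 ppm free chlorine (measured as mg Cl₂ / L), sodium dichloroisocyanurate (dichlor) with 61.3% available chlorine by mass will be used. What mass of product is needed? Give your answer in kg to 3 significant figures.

2.00 kg

Volume: 108,000 US gal × 3.785 L/gal = 408,780 L.
Chlorine deficit: 5.5 − 2.5 = 3 ppm = 3 mg/L as Cl₂.
Cl₂ equivalent needed: 3 mg/L × 408,780 L = 1,226,000 mg = 1226 g.
Product at 61.3% available chlorine: 1226 / 0.613 = 2001 g.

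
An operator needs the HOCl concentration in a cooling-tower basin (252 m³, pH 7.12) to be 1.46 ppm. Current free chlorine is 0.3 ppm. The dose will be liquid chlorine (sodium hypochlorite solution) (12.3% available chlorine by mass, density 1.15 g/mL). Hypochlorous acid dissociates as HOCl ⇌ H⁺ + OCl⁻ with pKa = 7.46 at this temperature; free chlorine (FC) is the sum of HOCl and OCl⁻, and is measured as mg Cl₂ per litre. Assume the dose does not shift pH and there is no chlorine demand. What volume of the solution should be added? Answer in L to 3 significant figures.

3.26 L

Volume: 252 m³ = 252,000 L.
[OCl⁻]/[HOCl] = 10^(pH − pKa) = 10^(7.12 − 7.46) = 0.4571; fraction as HOCl = 1/(1 + 0.4571) = 0.6863.
Free chlorine required for 1.46 ppm HOCl: 1.46 / 0.6863 = 2.127 ppm.
FC to add: 2.127 − 0.3 = 1.827 mg/L as Cl₂.
Cl₂ equivalent: 1.827 mg/L × 252,000 L = 460.5 g.
Product at 12.3% available Cl: 460.5 / 0.123 = 3744 g.
Volume: 3744 g ÷ 1.15 g/mL = 3256 mL.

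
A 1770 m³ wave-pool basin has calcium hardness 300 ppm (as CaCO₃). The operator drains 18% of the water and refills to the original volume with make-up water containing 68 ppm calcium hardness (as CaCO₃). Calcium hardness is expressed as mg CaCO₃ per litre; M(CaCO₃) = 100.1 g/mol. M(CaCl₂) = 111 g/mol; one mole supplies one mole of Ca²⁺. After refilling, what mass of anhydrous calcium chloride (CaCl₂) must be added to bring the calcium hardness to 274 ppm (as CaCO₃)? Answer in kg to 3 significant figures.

Volume: 1770 m³ = 1,770,000 L.
After draining 18% and refilling: 300 × 0.82 + 68 × 0.18 = 258.24 ppm.
Deficit to target: 274 − 258.24 = 15.76 mg/L.
As CaCO₃: 15.76 mg/L × 1,770,000 L = 27,900 g; ÷ 100.1 = 278.7 mol Ca²⁺.
Mass: 278.7 × 111 = 30,930 g.

30.9 kg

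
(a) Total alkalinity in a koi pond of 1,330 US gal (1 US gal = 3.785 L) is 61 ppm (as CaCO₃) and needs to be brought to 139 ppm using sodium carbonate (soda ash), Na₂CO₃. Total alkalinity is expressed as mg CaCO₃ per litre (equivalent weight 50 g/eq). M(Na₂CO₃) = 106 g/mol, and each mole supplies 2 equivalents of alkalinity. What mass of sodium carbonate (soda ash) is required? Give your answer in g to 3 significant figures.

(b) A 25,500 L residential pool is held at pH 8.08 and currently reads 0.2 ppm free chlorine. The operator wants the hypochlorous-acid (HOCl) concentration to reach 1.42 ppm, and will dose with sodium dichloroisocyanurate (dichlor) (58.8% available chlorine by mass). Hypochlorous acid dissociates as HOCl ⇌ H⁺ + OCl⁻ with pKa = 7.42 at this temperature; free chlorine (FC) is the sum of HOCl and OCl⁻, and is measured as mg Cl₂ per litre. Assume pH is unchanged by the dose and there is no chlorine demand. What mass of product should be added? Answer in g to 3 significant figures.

(a) Volume: 1,330 US gal × 3.785 L/gal = 5,034 L.
(a) Alkalinity to add: (139 − 61) = 78 mg/L as CaCO₃ × 5,034 L = 392.7 g as CaCO₃.
(a) Equivalents: 392.7 g ÷ 50 g/eq = 7.853 eq.
(a) Each mole of Na₂CO₃ supplies 2 eq, so 7.853 / 2 = 3.927 mol.
(a) Mass: 3.927 mol × 106 g/mol = 416.2 g.

(b) [OCl⁻]/[HOCl] = 10^(pH − pKa) = 10^(8.08 − 7.42) = 4.571; fraction as HOCl = 1/(1 + 4.571) = 0.1795.
(b) Free chlorine required for 1.42 ppm HOCl: 1.42 / 0.1795 = 7.911 ppm.
(b) FC to add: 7.911 − 0.2 = 7.711 mg/L as Cl₂.
(b) Cl₂ equivalent: 7.711 mg/L × 25,500 L = 196.6 g.
(b) Product at 58.8% available Cl: 196.6 / 0.588 = 334.4 g.

(a) 416 g; (b) 334 g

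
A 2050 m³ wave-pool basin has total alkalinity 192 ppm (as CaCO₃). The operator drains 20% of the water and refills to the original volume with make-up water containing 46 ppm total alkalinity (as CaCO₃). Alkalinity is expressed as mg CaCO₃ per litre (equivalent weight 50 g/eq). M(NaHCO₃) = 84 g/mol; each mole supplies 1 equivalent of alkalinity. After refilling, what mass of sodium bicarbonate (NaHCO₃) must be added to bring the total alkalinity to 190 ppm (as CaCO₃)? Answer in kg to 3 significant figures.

Volume: 2050 m³ = 2,050,000 L.
After draining 20% and refilling: 192 × 0.80 + 46 × 0.20 = 162.8 ppm.
Deficit to target: 190 − 162.8 = 27.2 mg/L.
As CaCO₃: 27.2 mg/L × 2,050,000 L = 55,760 g; ÷ 50 g/eq ÷ 1 = 1115 mol NaHCO₃.
Mass: 1115 × 84 = 93,680 g.

93.7 kg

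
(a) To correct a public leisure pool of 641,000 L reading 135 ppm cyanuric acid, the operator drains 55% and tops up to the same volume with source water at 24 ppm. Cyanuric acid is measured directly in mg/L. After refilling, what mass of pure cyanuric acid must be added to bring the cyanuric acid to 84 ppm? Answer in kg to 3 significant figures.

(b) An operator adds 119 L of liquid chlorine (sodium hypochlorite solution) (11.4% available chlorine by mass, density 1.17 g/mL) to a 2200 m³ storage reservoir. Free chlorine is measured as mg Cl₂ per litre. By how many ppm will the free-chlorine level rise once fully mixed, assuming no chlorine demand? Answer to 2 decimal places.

(a) 6.44 kg; (b) 7.21 ppm

(a) After draining 55% and refilling: 135 × 0.45 + 24 × 0.55 = 73.95 ppm.
(a) Deficit to target: 84 − 73.95 = 10.05 mg/L.
(a) Mass: 10.05 mg/L × 641,000 L = 6442 g cyanuric acid.

(b) Volume: 2200 m³ = 2,200,000 L.
(b) Mass of solution: 119 L × 1000 mL/L × 1.17 g/mL = 139,200 g.
(b) Available chlorine delivered: 139,200 g × 0.114 = 15,870 g as Cl₂.
(b) Concentration rise: 15,870 g / 2,200,000 L = 7.215 mg/L = 7.21 ppm.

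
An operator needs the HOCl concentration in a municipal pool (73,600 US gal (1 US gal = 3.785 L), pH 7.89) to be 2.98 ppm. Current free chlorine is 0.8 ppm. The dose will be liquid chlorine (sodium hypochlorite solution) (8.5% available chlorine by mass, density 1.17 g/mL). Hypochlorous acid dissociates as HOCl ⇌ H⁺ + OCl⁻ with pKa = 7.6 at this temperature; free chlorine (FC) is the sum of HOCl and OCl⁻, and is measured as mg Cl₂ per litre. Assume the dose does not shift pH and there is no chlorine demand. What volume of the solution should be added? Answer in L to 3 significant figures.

Volume: 73,600 US gal × 3.785 L/gal = 278,576 L.
[OCl⁻]/[HOCl] = 10^(pH − pKa) = 10^(7.89 − 7.6) = 1.95; fraction as HOCl = 1/(1 + 1.95) = 0.339.
Free chlorine required for 2.98 ppm HOCl: 2.98 / 0.339 = 8.791 ppm.
FC to add: 8.791 − 0.8 = 7.991 mg/L as Cl₂.
Cl₂ equivalent: 7.991 mg/L × 278,576 L = 2226 g.
Product at 8.5% available Cl: 2226 / 0.085 = 26,190 g.
Volume: 26,190 g ÷ 1.17 g/mL = 22,380 mL.

22.4 L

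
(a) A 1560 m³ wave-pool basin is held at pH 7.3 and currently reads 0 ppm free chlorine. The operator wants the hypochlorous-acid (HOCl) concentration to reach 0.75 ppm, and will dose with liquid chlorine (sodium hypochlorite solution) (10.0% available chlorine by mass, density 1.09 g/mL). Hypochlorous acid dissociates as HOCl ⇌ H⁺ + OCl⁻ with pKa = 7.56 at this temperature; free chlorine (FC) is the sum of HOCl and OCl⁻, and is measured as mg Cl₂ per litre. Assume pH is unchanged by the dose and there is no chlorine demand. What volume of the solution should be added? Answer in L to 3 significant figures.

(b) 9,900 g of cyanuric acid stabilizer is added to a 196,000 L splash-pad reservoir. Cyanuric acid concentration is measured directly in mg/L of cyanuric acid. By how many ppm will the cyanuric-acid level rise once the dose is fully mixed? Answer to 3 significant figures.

(a) Volume: 1560 m³ = 1,560,000 L.
(a) [OCl⁻]/[HOCl] = 10^(pH − pKa) = 10^(7.3 − 7.56) = 0.5495; fraction as HOCl = 1/(1 + 0.5495) = 0.6454.
(a) Free chlorine required for 0.75 ppm HOCl: 0.75 / 0.6454 = 1.162 ppm.
(a) FC to add: 1.162 − 0 = 1.162 mg/L as Cl₂.
(a) Cl₂ equivalent: 1.162 mg/L × 1,560,000 L = 1813 g.
(a) Product at 10.0% available Cl: 1813 / 0.1 = 18,130 g.
(a) Volume: 18,130 g ÷ 1.09 g/mL = 16,630 mL.

(b) Rise: 9,900 g / 196,000 L × 1000 = 50.51 mg/L.

(a) 16.6 L; (b) 50.5 ppm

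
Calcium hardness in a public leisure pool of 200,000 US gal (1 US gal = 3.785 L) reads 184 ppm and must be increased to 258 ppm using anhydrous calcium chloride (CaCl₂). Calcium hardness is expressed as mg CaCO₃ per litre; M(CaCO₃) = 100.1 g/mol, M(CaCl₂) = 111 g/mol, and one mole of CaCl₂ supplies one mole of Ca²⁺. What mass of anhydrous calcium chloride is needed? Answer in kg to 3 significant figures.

62.1 kg

Volume: 200,000 US gal × 3.785 L/gal = 757,000 L.
Hardness to add: (258 − 184) = 74 mg/L as CaCO₃ × 757,000 L = 56,020 g as CaCO₃.
Moles of Ca²⁺ (1 mol Ca²⁺ ≡ 1 mol CaCO₃): 56,020 / 100.1 g/mol = 559.6 mol.
Mass of CaCl₂: 559.6 × 111 = 62,120 g.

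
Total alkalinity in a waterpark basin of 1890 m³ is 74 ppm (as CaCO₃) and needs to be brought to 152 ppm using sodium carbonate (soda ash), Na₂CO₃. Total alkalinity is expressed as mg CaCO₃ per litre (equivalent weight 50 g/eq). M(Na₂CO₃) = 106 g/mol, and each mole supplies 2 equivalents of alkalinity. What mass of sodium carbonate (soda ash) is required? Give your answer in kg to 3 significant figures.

156 kg

Volume: 1890 m³ = 1,890,000 L.
Alkalinity to add: (152 − 74) = 78 mg/L as CaCO₃ × 1,890,000 L = 147,400 g as CaCO₃.
Equivalents: 147,400 g ÷ 50 g/eq = 2948 eq.
Each mole of Na₂CO₃ supplies 2 eq, so 2948 / 2 = 1474 mol.
Mass: 1474 mol × 106 g/mol = 156,300 g.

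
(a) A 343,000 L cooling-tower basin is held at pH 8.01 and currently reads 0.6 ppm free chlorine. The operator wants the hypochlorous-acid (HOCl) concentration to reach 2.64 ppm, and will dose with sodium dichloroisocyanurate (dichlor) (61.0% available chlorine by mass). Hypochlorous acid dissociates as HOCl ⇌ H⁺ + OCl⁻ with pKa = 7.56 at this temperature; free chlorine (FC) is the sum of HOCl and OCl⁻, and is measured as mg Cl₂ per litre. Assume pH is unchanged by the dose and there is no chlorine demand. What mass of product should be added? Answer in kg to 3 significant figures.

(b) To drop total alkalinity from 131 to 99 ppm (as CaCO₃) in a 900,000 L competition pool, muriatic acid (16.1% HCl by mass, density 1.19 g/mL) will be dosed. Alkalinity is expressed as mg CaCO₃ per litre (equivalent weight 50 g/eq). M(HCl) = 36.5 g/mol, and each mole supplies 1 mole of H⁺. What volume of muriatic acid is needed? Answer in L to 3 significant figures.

(a) 5.33 kg; (b) 110 L

(a) [OCl⁻]/[HOCl] = 10^(pH − pKa) = 10^(8.01 − 7.56) = 2.818; fraction as HOCl = 1/(1 + 2.818) = 0.2619.
(a) Free chlorine required for 2.64 ppm HOCl: 2.64 / 0.2619 = 10.08 ppm.
(a) FC to add: 10.08 − 0.6 = 9.481 mg/L as Cl₂.
(a) Cl₂ equivalent: 9.481 mg/L × 343,000 L = 3252 g.
(a) Product at 61.0% available Cl: 3252 / 0.61 = 5331 g.

(b) Alkalinity to neutralize: (131 − 99) = 32 mg/L as CaCO₃ × 900,000 L = 28,800 g as CaCO₃.
(b) Equivalents of H⁺ required: 28,800 ÷ 50 g/eq = 576 eq = 576 mol HCl.
(b) Mass of HCl: 576 × 36.5 = 21,020 g.
(b) Mass of 16.1% solution: 21,020 / 0.161 = 130,600 g.
(b) Volume: 130,600 g ÷ 1.19 g/mL = 109,700 mL.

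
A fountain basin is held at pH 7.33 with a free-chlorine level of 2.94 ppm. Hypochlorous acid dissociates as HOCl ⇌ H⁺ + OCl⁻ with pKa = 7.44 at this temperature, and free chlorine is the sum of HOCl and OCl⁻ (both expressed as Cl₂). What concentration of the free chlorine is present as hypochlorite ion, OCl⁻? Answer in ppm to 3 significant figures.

1.28 ppm

[OCl⁻]/[HOCl] = 10^(pH − pKa) = 10^(7.33 − 7.44) = 10^-0.11 = 0.7762.
Fraction as HOCl = 1 / (1 + 0.7762) = 0.563.
OCl⁻ = (1 − 0.563) × 2.94 ppm = 1.285 ppm.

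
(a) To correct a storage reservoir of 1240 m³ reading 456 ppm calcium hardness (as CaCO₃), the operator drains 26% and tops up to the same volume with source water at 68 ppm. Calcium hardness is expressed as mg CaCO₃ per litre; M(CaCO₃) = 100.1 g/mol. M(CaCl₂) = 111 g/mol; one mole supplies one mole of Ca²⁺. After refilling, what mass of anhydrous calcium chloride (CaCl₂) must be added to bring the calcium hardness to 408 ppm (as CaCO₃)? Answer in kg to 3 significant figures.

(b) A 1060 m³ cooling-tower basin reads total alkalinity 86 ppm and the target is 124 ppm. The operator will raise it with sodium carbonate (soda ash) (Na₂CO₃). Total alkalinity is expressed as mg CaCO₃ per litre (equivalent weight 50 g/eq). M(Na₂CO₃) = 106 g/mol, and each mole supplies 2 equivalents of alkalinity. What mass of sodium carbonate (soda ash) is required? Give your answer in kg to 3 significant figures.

(a) 72.7 kg; (b) 42.7 kg

(a) Volume: 1240 m³ = 1,240,000 L.
(a) After draining 26% and refilling: 456 × 0.74 + 68 × 0.26 = 355.12 ppm.
(a) Deficit to target: 408 − 355.12 = 52.88 mg/L.
(a) As CaCO₃: 52.88 mg/L × 1,240,000 L = 65,570 g; ÷ 100.1 = 655.1 mol Ca²⁺.
(a) Mass: 655.1 × 111 = 72,710 g.

(b) Volume: 1060 m³ = 1,060,000 L.
(b) Alkalinity to add: (124 − 86) = 38 mg/L as CaCO₃ × 1,060,000 L = 40,280 g as CaCO₃.
(b) Equivalents: 40,280 g ÷ 50 g/eq = 805.6 eq.
(b) Each mole of Na₂CO₃ supplies 2 eq, so 805.6 / 2 = 402.8 mol.
(b) Mass: 402.8 mol × 106 g/mol = 42,700 g.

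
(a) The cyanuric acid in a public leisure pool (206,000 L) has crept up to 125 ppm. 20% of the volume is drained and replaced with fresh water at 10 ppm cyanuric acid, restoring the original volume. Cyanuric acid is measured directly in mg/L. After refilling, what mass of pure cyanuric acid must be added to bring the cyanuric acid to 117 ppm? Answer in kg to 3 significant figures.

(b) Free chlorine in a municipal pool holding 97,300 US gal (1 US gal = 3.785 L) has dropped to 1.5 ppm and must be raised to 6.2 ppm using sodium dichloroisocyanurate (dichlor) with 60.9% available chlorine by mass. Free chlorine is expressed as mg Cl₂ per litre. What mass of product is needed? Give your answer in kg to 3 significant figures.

(a) 3.09 kg; (b) 2.84 kg

(a) After draining 20% and refilling: 125 × 0.80 + 10 × 0.20 = 102 ppm.
(a) Deficit to target: 117 − 102 = 15 mg/L.
(a) Mass: 15 mg/L × 206,000 L = 3090 g cyanuric acid.

(b) Volume: 97,300 US gal × 3.785 L/gal = 368,280 L.
(b) Chlorine deficit: 6.2 − 1.5 = 4.7 ppm = 4.7 mg/L as Cl₂.
(b) Cl₂ equivalent needed: 4.7 mg/L × 368,280 L = 1,731,000 mg = 1731 g.
(b) Product at 60.9% available chlorine: 1731 / 0.609 = 2842 g.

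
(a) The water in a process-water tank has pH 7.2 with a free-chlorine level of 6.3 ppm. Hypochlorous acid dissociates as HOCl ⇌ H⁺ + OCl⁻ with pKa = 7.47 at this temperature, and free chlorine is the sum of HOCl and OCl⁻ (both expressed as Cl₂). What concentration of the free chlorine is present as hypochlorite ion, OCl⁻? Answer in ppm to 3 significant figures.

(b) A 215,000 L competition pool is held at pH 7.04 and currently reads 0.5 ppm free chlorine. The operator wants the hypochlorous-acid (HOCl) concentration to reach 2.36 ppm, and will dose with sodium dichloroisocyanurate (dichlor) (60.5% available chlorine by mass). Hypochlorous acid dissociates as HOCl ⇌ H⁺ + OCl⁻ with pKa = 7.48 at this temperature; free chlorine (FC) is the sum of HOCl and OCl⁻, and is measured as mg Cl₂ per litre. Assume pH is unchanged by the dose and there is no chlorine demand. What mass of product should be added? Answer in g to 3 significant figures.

(a) [OCl⁻]/[HOCl] = 10^(pH − pKa) = 10^(7.2 − 7.47) = 10^-0.27 = 0.537.
(a) Fraction as HOCl = 1 / (1 + 0.537) = 0.6506.
(a) OCl⁻ = (1 − 0.6506) × 6.3 ppm = 2.201 ppm.

(b) [OCl⁻]/[HOCl] = 10^(pH − pKa) = 10^(7.04 − 7.48) = 0.3631; fraction as HOCl = 1/(1 + 0.3631) = 0.7336.
(b) Free chlorine required for 2.36 ppm HOCl: 2.36 / 0.7336 = 3.217 ppm.
(b) FC to add: 3.217 − 0.5 = 2.717 mg/L as Cl₂.
(b) Cl₂ equivalent: 2.717 mg/L × 215,000 L = 584.1 g.
(b) Product at 60.5% available Cl: 584.1 / 0.605 = 965.5 g.

(a) 2.20 ppm; (b) 965 g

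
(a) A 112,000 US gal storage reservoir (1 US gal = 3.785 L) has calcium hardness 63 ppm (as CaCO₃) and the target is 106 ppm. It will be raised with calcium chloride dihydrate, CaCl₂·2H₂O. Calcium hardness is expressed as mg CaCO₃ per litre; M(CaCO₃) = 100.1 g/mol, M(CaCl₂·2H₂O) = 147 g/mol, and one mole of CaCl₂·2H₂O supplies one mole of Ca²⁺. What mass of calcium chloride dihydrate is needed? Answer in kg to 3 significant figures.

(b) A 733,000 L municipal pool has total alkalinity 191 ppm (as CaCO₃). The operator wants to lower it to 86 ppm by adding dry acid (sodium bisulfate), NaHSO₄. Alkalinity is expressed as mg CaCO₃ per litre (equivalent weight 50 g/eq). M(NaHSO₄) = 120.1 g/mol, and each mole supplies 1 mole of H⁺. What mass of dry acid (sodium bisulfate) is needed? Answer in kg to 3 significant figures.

(a) Volume: 112,000 US gal × 3.785 L/gal = 423,920 L.
(a) Hardness to add: (106 − 63) = 43 mg/L as CaCO₃ × 423,920 L = 18,230 g as CaCO₃.
(a) Moles of Ca²⁺ (1 mol Ca²⁺ ≡ 1 mol CaCO₃): 18,230 / 100.1 g/mol = 182.1 mol.
(a) Mass of CaCl₂·2H₂O: 182.1 × 147 = 26,770 g.

(b) Alkalinity to neutralize: (191 − 86) = 105 mg/L as CaCO₃ × 733,000 L = 76,960 g as CaCO₃.
(b) Equivalents of H⁺ required: 76,960 ÷ 50 g/eq = 1539 eq = 1539 mol NaHSO₄.
(b) Mass of NaHSO₄: 1539 × 120.1 = 184,900 g.

(a) 26.8 kg; (b) 185 kg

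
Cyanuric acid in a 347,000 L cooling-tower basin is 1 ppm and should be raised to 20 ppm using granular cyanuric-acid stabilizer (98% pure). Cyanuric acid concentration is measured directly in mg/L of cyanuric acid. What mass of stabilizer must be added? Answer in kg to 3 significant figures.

CYA to add: (20 − 1) = 19 mg/L × 347,000 L = 6593 g cyanuric acid.
At 98% purity: 6593 / 0.98 = 6728 g product.

6.73 kg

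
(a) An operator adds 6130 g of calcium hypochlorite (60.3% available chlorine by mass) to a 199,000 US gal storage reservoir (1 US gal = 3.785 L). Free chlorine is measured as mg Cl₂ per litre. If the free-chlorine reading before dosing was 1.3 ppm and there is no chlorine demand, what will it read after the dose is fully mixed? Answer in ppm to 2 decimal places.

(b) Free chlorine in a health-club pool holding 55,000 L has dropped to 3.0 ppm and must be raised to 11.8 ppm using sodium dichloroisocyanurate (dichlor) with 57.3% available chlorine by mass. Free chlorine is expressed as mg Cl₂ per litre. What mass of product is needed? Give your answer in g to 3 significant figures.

(a) Volume: 199,000 US gal × 3.785 L/gal = 753,215 L.
(a) Available chlorine delivered: 6130 g × 0.603 = 3696 g as Cl₂.
(a) Concentration rise: 3696 g / 753,215 L = 4.907 mg/L = 4.91 ppm.
(a) Final FC: 1.3 + 4.91 = 6.21 ppm.

(b) Chlorine deficit: 11.8 − 3.0 = 8.8 ppm = 8.8 mg/L as Cl₂.
(b) Cl₂ equivalent needed: 8.8 mg/L × 55,000 L = 484,000 mg = 484 g.
(b) Product at 57.3% available chlorine: 484 / 0.573 = 844.7 g.

(a) 6.21 ppm; (b) 845 g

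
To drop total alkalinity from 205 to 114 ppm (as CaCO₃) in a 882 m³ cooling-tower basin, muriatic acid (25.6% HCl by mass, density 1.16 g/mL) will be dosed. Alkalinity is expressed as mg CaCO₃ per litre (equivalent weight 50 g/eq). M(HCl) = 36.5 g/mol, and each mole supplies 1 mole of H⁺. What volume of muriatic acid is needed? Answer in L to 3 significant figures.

Volume: 882 m³ = 882,000 L.
Alkalinity to neutralize: (205 − 114) = 91 mg/L as CaCO₃ × 882,000 L = 80,260 g as CaCO₃.
Equivalents of H⁺ required: 80,260 ÷ 50 g/eq = 1605 eq = 1605 mol HCl.
Mass of HCl: 1605 × 36.5 = 58,590 g.
Mass of 25.6% solution: 58,590 / 0.256 = 228,900 g.
Volume: 228,900 g ÷ 1.16 g/mL = 197,300 mL.

197 L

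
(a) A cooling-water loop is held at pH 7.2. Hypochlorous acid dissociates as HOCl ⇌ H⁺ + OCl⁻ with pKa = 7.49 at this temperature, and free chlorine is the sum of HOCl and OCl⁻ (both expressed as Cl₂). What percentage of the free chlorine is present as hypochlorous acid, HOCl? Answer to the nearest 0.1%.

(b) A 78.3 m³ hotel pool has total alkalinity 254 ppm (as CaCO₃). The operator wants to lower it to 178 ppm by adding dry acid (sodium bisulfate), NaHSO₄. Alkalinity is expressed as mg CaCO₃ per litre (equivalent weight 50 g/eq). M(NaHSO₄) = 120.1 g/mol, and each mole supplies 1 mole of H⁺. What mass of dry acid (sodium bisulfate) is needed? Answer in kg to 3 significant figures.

(a) 66.1%; (b) 14.3 kg

(a) [OCl⁻]/[HOCl] = 10^(pH − pKa) = 10^(7.2 − 7.49) = 10^-0.29 = 0.5129.
(a) Fraction as HOCl = 1 / (1 + 0.5129) = 0.661.

(b) Volume: 78.3 m³ = 78,300 L.
(b) Alkalinity to neutralize: (254 − 178) = 76 mg/L as CaCO₃ × 78,300 L = 5951 g as CaCO₃.
(b) Equivalents of H⁺ required: 5951 ÷ 50 g/eq = 119 eq = 119 mol NaHSO₄.
(b) Mass of NaHSO₄: 119 × 120.1 = 14,290 g.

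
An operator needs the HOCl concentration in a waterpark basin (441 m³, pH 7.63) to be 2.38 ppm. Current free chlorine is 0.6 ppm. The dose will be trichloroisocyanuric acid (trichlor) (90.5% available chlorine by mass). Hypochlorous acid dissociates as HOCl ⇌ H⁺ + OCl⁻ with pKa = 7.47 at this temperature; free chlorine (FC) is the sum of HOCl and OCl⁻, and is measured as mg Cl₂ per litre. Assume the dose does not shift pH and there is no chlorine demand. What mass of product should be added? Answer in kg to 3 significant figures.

2.54 kg

Volume: 441 m³ = 441,000 L.
[OCl⁻]/[HOCl] = 10^(pH − pKa) = 10^(7.63 − 7.47) = 1.445; fraction as HOCl = 1/(1 + 1.445) = 0.4089.
Free chlorine required for 2.38 ppm HOCl: 2.38 / 0.4089 = 5.82 ppm.
FC to add: 5.82 − 0.6 = 5.22 mg/L as Cl₂.
Cl₂ equivalent: 5.22 mg/L × 441,000 L = 2302 g.
Product at 90.5% available Cl: 2302 / 0.905 = 2544 g.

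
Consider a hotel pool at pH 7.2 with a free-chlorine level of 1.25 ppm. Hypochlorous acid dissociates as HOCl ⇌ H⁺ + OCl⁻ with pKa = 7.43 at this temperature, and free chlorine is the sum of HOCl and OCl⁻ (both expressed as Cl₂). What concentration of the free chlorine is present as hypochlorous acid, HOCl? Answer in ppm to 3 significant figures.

0.787 ppm

[OCl⁻]/[HOCl] = 10^(pH − pKa) = 10^(7.2 − 7.43) = 10^-0.23 = 0.5888.
Fraction as HOCl = 1 / (1 + 0.5888) = 0.6294.
HOCl = 0.6294 × 1.25 ppm = 0.7867 ppm.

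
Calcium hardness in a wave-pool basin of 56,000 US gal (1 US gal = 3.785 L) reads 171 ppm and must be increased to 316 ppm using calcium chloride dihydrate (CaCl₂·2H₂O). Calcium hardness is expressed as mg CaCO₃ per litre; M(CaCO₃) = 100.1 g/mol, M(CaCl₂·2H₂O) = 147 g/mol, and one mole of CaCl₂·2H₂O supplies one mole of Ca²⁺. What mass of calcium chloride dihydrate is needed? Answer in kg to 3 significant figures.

Volume: 56,000 US gal × 3.785 L/gal = 211,960 L.
Hardness to add: (316 − 171) = 145 mg/L as CaCO₃ × 211,960 L = 30,730 g as CaCO₃.
Moles of Ca²⁺ (1 mol Ca²⁺ ≡ 1 mol CaCO₃): 30,730 / 100.1 g/mol = 307 mol.
Mass of CaCl₂·2H₂O: 307 × 147 = 45,130 g.

45.1 kg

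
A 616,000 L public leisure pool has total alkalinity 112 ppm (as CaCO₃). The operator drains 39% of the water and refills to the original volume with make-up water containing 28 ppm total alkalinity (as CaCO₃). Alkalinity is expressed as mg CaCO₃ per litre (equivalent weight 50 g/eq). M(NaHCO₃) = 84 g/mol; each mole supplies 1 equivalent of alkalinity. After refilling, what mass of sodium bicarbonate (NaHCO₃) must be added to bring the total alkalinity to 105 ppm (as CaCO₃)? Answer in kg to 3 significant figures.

26.7 kg

After draining 39% and refilling: 112 × 0.61 + 28 × 0.39 = 79.24 ppm.
Deficit to target: 105 − 79.24 = 25.76 mg/L.
As CaCO₃: 25.76 mg/L × 616,000 L = 15,870 g; ÷ 50 g/eq ÷ 1 = 317.4 mol NaHCO₃.
Mass: 317.4 × 84 = 26,660 g.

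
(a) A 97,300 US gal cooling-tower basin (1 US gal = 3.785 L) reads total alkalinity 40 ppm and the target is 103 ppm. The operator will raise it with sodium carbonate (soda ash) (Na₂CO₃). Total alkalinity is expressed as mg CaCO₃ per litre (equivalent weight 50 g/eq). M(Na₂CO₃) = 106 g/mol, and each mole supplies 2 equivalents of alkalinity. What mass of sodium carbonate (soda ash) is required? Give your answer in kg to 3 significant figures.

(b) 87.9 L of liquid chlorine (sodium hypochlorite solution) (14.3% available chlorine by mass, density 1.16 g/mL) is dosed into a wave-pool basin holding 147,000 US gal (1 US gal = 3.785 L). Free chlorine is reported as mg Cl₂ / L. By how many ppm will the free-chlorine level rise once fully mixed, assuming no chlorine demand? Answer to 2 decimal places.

(a) 24.6 kg; (b) 26.21 ppm

(a) Volume: 97,300 US gal × 3.785 L/gal = 368,280 L.
(a) Alkalinity to add: (103 − 40) = 63 mg/L as CaCO₃ × 368,280 L = 23,200 g as CaCO₃.
(a) Equivalents: 23,200 g ÷ 50 g/eq = 464 eq.
(a) Each mole of Na₂CO₃ supplies 2 eq, so 464 / 2 = 232 mol.
(a) Mass: 232 mol × 106 g/mol = 24,590 g.

(b) Volume: 147,000 US gal × 3.785 L/gal = 556,395 L.
(b) Mass of solution: 87.9 L × 1000 mL/L × 1.16 g/mL = 102,000 g.
(b) Available chlorine delivered: 102,000 g × 0.143 = 14,580 g as Cl₂.
(b) Concentration rise: 14,580 g / 556,395 L = 26.21 mg/L = 26.21 ppm.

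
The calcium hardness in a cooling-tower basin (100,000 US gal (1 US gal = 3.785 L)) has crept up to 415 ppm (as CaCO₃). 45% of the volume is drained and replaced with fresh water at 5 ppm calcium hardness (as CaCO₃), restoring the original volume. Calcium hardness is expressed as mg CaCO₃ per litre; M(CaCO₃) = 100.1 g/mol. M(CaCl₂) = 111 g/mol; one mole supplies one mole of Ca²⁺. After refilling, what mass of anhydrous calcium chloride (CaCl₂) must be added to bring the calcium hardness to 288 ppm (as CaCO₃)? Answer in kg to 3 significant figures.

Volume: 100,000 US gal × 3.785 L/gal = 378,500 L.
After draining 45% and refilling: 415 × 0.55 + 5 × 0.45 = 230.5 ppm.
Deficit to target: 288 − 230.5 = 57.5 mg/L.
As CaCO₃: 57.5 mg/L × 378,500 L = 21,760 g; ÷ 100.1 = 217.4 mol Ca²⁺.
Mass: 217.4 × 111 = 24,130 g.

24.1 kg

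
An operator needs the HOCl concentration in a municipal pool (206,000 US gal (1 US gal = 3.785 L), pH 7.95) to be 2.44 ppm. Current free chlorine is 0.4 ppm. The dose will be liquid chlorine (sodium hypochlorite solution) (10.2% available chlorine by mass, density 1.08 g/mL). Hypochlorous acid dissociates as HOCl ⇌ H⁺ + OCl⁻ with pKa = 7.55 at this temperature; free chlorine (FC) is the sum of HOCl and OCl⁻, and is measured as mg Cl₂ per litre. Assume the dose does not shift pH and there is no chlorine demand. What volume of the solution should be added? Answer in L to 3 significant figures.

57.8 L

Volume: 206,000 US gal × 3.785 L/gal = 779,710 L.
[OCl⁻]/[HOCl] = 10^(pH − pKa) = 10^(7.95 − 7.55) = 2.512; fraction as HOCl = 1/(1 + 2.512) = 0.2847.
Free chlorine required for 2.44 ppm HOCl: 2.44 / 0.2847 = 8.569 ppm.
FC to add: 8.569 − 0.4 = 8.169 mg/L as Cl₂.
Cl₂ equivalent: 8.169 mg/L × 779,710 L = 6369 g.
Product at 10.2% available Cl: 6369 / 0.102 = 62,450 g.
Volume: 62,450 g ÷ 1.08 g/mL = 57,820 mL.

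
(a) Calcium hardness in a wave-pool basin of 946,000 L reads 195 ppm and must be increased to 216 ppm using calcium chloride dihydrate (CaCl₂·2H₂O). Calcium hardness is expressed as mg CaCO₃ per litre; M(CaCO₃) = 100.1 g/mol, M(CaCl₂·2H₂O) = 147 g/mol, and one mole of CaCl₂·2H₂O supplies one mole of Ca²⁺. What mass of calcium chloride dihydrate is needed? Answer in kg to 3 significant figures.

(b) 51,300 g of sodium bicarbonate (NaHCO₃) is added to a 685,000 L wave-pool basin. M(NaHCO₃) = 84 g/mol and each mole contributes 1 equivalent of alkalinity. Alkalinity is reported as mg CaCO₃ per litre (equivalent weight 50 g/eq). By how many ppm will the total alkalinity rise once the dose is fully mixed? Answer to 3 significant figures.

(a) Hardness to add: (216 − 195) = 21 mg/L as CaCO₃ × 946,000 L = 19,870 g as CaCO₃.
(a) Moles of Ca²⁺ (1 mol Ca²⁺ ≡ 1 mol CaCO₃): 19,870 / 100.1 g/mol = 198.5 mol.
(a) Mass of CaCl₂·2H₂O: 198.5 × 147 = 29,170 g.

(b) Moles of NaHCO₃: 51,300 g ÷ 84 g/mol = 610.7 mol → 610.7 eq of alkalinity.
(b) As CaCO₃: 610.7 eq × 50 g/eq = 30,540 g.
(b) Rise: 30,540 g / 685,000 L × 1000 = 44.58 mg/L.

(a) 29.2 kg; (b) 44.6 ppm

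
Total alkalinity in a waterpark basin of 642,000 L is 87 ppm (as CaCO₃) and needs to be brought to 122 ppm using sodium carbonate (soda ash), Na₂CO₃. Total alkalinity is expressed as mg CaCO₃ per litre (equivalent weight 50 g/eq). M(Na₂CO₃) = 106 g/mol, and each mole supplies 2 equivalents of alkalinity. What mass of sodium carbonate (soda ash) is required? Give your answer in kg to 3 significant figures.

Alkalinity to add: (122 − 87) = 35 mg/L as CaCO₃ × 642,000 L = 22,470 g as CaCO₃.
Equivalents: 22,470 g ÷ 50 g/eq = 449.4 eq.
Each mole of Na₂CO₃ supplies 2 eq, so 449.4 / 2 = 224.7 mol.
Mass: 224.7 mol × 106 g/mol = 23,820 g.

23.8 kg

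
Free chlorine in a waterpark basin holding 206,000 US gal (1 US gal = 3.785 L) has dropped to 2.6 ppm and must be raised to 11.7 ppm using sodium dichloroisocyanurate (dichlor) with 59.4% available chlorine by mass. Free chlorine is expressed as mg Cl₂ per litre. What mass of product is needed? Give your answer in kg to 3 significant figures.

11.9 kg

Volume: 206,000 US gal × 3.785 L/gal = 779,710 L.
Chlorine deficit: 11.7 − 2.6 = 9.1 ppm = 9.1 mg/L as Cl₂.
Cl₂ equivalent needed: 9.1 mg/L × 779,710 L = 7,095,000 mg = 7095 g.
Product at 59.4% available chlorine: 7095 / 0.594 = 11,950 g.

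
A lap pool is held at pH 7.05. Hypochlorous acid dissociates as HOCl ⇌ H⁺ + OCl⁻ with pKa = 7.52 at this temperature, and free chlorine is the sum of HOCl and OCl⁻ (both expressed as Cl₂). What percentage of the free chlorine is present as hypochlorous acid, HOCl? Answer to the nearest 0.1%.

74.7%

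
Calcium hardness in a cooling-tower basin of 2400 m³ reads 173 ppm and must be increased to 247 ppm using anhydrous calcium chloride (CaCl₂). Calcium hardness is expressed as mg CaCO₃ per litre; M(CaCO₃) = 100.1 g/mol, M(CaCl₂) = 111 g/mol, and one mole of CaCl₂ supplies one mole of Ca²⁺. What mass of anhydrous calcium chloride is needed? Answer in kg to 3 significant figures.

197 kg

Volume: 2400 m³ = 2,400,000 L.
Hardness to add: (247 − 173) = 74 mg/L as CaCO₃ × 2,400,000 L = 177,600 g as CaCO₃.
Moles of Ca²⁺ (1 mol Ca²⁺ ≡ 1 mol CaCO₃): 177,600 / 100.1 g/mol = 1774 mol.
Mass of CaCl₂: 1774 × 111 = 196,900 g.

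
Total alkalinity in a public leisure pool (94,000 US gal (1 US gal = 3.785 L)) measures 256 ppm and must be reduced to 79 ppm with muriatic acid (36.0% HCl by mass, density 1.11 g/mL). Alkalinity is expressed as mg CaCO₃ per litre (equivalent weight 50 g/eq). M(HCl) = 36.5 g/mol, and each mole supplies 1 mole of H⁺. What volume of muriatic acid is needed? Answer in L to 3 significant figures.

115 L

Volume: 94,000 US gal × 3.785 L/gal = 355,790 L.
Alkalinity to neutralize: (256 − 79) = 177 mg/L as CaCO₃ × 355,790 L = 62,970 g as CaCO₃.
Equivalents of H⁺ required: 62,970 ÷ 50 g/eq = 1259 eq = 1259 mol HCl.
Mass of HCl: 1259 × 36.5 = 45,970 g.
Mass of 36.0% solution: 45,970 / 0.36 = 127,700 g.
Volume: 127,700 g ÷ 1.11 g/mL = 115,000 mL.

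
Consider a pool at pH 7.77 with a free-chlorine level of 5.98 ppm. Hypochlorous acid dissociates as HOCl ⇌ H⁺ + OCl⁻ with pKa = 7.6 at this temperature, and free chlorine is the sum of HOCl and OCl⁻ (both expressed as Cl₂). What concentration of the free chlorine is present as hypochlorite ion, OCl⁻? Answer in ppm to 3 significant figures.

3.57 ppm

[OCl⁻]/[HOCl] = 10^(pH − pKa) = 10^(7.77 − 7.6) = 10^0.17 = 1.479.
Fraction as HOCl = 1 / (1 + 1.479) = 0.4034.
OCl⁻ = (1 − 0.4034) × 5.98 ppm = 3.568 ppm.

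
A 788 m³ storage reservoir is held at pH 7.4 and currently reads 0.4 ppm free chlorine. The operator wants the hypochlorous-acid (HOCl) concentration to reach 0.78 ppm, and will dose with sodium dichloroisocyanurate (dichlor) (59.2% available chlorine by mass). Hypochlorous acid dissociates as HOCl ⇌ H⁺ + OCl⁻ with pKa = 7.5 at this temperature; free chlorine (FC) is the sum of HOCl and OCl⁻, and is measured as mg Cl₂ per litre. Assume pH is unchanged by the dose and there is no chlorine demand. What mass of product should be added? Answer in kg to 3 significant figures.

Volume: 788 m³ = 788,000 L.
[OCl⁻]/[HOCl] = 10^(pH − pKa) = 10^(7.4 − 7.5) = 0.7943; fraction as HOCl = 1/(1 + 0.7943) = 0.5573.
Free chlorine required for 0.78 ppm HOCl: 0.78 / 0.5573 = 1.4 ppm.
FC to add: 1.4 − 0.4 = 0.9996 mg/L as Cl₂.
Cl₂ equivalent: 0.9996 mg/L × 788,000 L = 787.7 g.
Product at 59.2% available Cl: 787.7 / 0.592 = 1331 g.

1.33 kg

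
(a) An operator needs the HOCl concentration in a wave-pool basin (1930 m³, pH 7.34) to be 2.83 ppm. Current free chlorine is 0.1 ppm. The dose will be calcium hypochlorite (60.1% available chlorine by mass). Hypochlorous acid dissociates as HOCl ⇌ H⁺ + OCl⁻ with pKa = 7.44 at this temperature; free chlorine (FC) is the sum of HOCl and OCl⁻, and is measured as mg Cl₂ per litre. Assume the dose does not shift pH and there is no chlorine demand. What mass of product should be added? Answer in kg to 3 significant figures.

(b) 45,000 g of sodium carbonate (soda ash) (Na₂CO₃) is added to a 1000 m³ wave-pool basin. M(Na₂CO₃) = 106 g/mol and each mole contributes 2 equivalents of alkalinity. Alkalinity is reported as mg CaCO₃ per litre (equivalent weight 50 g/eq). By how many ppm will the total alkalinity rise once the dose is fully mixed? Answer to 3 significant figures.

(a) Volume: 1930 m³ = 1,930,000 L.
(a) [OCl⁻]/[HOCl] = 10^(pH − pKa) = 10^(7.34 − 7.44) = 0.7943; fraction as HOCl = 1/(1 + 0.7943) = 0.5573.
(a) Free chlorine required for 2.83 ppm HOCl: 2.83 / 0.5573 = 5.078 ppm.
(a) FC to add: 5.078 − 0.1 = 4.978 mg/L as Cl₂.
(a) Cl₂ equivalent: 4.978 mg/L × 1,930,000 L = 9607 g.
(a) Product at 60.1% available Cl: 9607 / 0.601 = 15,990 g.

(b) Volume: 1000 m³ = 1,000,000 L.
(b) Moles of Na₂CO₃: 45,000 g ÷ 106 g/mol = 424.5 mol → 849.1 eq of alkalinity.
(b) As CaCO₃: 849.1 eq × 50 g/eq = 42,450 g.
(b) Rise: 42,450 g / 1,000,000 L × 1000 = 42.45 mg/L.

(a) 16.0 kg; (b) 42.5 ppm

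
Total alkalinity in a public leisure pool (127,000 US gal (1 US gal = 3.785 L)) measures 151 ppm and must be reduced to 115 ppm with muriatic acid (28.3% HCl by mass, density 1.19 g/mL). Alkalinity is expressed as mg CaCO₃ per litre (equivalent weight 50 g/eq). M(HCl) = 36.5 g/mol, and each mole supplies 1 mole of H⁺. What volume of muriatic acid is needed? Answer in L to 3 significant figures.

37.5 L

Volume: 127,000 US gal × 3.785 L/gal = 480,695 L.
Alkalinity to neutralize: (151 − 115) = 36 mg/L as CaCO₃ × 480,695 L = 17,310 g as CaCO₃.
Equivalents of H⁺ required: 17,310 ÷ 50 g/eq = 346.1 eq = 346.1 mol HCl.
Mass of HCl: 346.1 × 36.5 = 12,630 g.
Mass of 28.3% solution: 12,630 / 0.283 = 44,640 g.
Volume: 44,640 g ÷ 1.19 g/mL = 37,510 mL.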